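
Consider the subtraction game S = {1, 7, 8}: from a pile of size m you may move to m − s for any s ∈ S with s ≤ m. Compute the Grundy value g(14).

Build the Grundy sequence with g(k) = mex{g(k−s) : s ∈ {1, 7, 8}, s ≤ k}:
k:     0  1  2  3  4  5  6  7  8  9 10 11 12 13 14
g(k):  0  1  0  1  0  1  0  1  2  3  2  3  2  3  2
So g(14) = 2.

2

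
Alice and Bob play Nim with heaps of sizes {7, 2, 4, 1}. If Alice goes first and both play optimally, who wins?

Bitwise XOR of the heap sizes:
  111  (7)
  010  (2)
  100  (4)
  001  (1)
  ---
  000  (0)
The nim-sum is 0, so this is a P-position: the player to move is in a losing position under optimal play; Alice is about to move from it and so loses — Bob wins.

Bob wins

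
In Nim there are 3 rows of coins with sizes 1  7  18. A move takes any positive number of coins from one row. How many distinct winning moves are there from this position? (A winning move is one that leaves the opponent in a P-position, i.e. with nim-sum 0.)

Nim-sum: 1 ⊕ 7 ⊕ 18 = 20.
The overall nim-sum is X = 20. A row of size p has a winning move iff p XOR X < p (reduce it to p XOR X).
  1: 1 XOR 20 = 21 ≥ 1 — no move.
  7: 7 XOR 20 = 19 ≥ 7 — no move.
  18: 18 XOR 20 = 6 < 18 — winning move (to 6).
That gives 1 winning move.

1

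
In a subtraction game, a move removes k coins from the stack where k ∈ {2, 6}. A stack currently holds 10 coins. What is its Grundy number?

Grundy values for subtraction set {2, 6}:
g(0) = mex{} = 0
g(1) = mex{} = 0
g(2) = mex{0} = 1
g(3) = mex{0} = 1
g(4) = mex{1} = 0
g(5) = mex{1} = 0
g(6) = mex{0} = 1
g(7) = mex{0} = 1
g(8) = mex{1} = 0
g(9) = mex{1} = 0
g(10) = mex{0} = 1
So g(10) = 1.

1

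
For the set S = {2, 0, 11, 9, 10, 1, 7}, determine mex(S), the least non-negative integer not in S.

3

The values 0, 1, 2 are all present; 3 is the first non-negative integer missing from the set.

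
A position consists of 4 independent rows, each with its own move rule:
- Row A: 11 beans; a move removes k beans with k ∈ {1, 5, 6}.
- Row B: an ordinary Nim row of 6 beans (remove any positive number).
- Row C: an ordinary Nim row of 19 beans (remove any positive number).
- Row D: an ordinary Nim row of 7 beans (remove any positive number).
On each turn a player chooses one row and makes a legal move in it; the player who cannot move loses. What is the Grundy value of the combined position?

18

Grundy values for row A (subtraction set {1, 5, 6}):
g(0) = mex{} = 0
g(1) = mex{0} = 1
g(2) = mex{1} = 0
g(3) = mex{0} = 1
g(4) = mex{1} = 0
g(5) = mex{0} = 1
g(6) = mex{0,1} = 2
g(7) = mex{0,1,2} = 3
g(8) = mex{0,1,3} = 2
g(9) = mex{0,1,2} = 3
g(10) = mex{0,1,3} = 2
g(11) = mex{1,2} = 0
So g(11) = 0.
Row B is a plain Nim row of size 6, so its Grundy value is 6.
Row C is a plain Nim row of size 19, so its Grundy value is 19.
Row D is a plain Nim row of size 7, so its Grundy value is 7.
The value of a disjunctive sum is the nim-sum of the parts.
Combined value = 0 ⊕ 6 ⊕ 19 ⊕ 7 = 18.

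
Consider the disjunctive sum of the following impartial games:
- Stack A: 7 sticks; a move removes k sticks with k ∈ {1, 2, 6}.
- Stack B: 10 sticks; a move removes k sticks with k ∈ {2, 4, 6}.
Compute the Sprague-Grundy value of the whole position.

Grundy values for stack A (subtraction set {1, 2, 6}):
k:     0  1  2  3  4  5  6  7
g(k):  0  1  2  0  1  2  3  0
So g(7) = 0.
Build the Grundy sequence for stack B with g(k) = mex{g(k−s) : s ∈ {2, 4, 6}, s ≤ k}:
k:     0  1  2  3  4  5  6  7  8  9 10
g(k):  0  0  1  1  2  2  3  3  0  0  1
So g(10) = 1.
By the Sprague-Grundy theorem, the Grundy value of a sum of independent games is the XOR of the component values.
Combined value = 0 ⊕ 1 = 1.

1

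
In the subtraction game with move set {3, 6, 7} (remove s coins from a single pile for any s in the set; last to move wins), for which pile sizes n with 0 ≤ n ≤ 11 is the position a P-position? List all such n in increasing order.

0, 1, 2, 10, 11

Build the Grundy sequence with g(k) = mex{g(k−s) : s ∈ {3, 6, 7}, s ≤ k}:
g(0) = mex{} = 0
g(1) = mex{} = 0
g(2) = mex{} = 0
g(3) = mex{0} = 1
g(4) = mex{0} = 1
g(5) = mex{0} = 1
g(6) = mex{0,1} = 2
g(7) = mex{0,1} = 2
g(8) = mex{0,1} = 2
g(9) = mex{0,1,2} = 3
g(10) = mex{1,2} = 0
g(11) = mex{1,2} = 0
The P-positions (g = 0) in 0..11 are 0, 1, 2, 10, 11.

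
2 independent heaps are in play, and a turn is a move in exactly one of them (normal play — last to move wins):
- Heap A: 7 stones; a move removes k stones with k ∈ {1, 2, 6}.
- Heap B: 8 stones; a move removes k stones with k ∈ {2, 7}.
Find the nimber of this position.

Build the Grundy sequence for heap A with g(k) = mex{g(k−s) : s ∈ {1, 2, 6}, s ≤ k}:
g(0) = mex{} = 0
g(1) = mex{0} = 1
g(2) = mex{0,1} = 2
g(3) = mex{1,2} = 0
g(4) = mex{0,2} = 1
g(5) = mex{0,1} = 2
g(6) = mex{0,1,2} = 3
g(7) = mex{1,2,3} = 0
So g(7) = 0.
Build the Grundy sequence for heap B with g(k) = mex{g(k−s) : s ∈ {2, 7}, s ≤ k}:
k:     0  1  2  3  4  5  6  7  8
g(k):  0  0  1  1  0  0  1  1  2
So g(8) = 2.
By the Sprague-Grundy theorem, the Grundy value of a sum of independent games is the XOR of the component values.
Combined value = 0 XOR 2 = 2.

2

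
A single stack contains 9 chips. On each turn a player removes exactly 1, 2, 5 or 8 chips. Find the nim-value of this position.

Build the Grundy sequence with g(k) = mex{g(k−s) : s ∈ {1, 2, 5, 8}, s ≤ k}:
g(0) = mex{} = 0
g(1) = mex{0} = 1
g(2) = mex{0,1} = 2
g(3) = mex{1,2} = 0
g(4) = mex{0,2} = 1
g(5) = mex{0,1} = 2
g(6) = mex{1,2} = 0
g(7) = mex{0,2} = 1
g(8) = mex{0,1} = 2
g(9) = mex{1,2} = 0
So g(9) = 0.

0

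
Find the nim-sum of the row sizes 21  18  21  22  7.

Compute the nim-sum pairwise:
21 ⊕ 18 = 7
7 ⊕ 21 = 18
18 ⊕ 22 = 4
4 ⊕ 7 = 3

3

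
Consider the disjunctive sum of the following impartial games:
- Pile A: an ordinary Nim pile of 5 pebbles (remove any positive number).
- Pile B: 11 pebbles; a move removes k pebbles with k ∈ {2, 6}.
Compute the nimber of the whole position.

4

Pile A is a plain Nim pile of size 5, so its Grundy value is 5.
For pile B, compute g(0), g(1), … with moves {2, 6}:
k:     0  1  2  3  4  5  6  7  8  9 10 11
g(k):  0  0  1  1  0  0  1  1  0  0  1  1
So g(11) = 1.
By the Sprague-Grundy theorem, the Grundy value of a sum of independent games is the XOR of the component values.
Combined value = 5 ⊕ 1 = 4.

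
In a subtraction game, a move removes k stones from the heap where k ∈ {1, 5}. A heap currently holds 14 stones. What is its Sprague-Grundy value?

0

Build the Grundy sequence with g(k) = mex{g(k−s) : s ∈ {1, 5}, s ≤ k}:
g(0) = mex{} = 0
g(1) = mex{0} = 1
g(2) = mex{1} = 0
g(3) = mex{0} = 1
g(4) = mex{1} = 0
g(5) = mex{0} = 1
g(6) = mex{1} = 0
g(7) = mex{0} = 1
g(8) = mex{1} = 0
g(9) = mex{0} = 1
g(10) = mex{1} = 0
g(11) = mex{0} = 1
g(12) = mex{1} = 0
g(13) = mex{0} = 1
g(14) = mex{1} = 0
So g(14) = 0.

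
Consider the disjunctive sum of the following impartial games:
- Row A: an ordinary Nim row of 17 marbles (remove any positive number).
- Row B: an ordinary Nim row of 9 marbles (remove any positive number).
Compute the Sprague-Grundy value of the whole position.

24

Row A is a plain Nim row of size 17, so its Grundy value is 17.
Row B is a plain Nim row of size 9, so its Grundy value is 9.
By the Sprague-Grundy theorem, the Grundy value of a sum of independent games is the XOR of the component values.
Combined value = 17 XOR 9 = 24.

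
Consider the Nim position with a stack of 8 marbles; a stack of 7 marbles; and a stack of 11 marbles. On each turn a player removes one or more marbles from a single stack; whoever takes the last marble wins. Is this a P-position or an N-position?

N-position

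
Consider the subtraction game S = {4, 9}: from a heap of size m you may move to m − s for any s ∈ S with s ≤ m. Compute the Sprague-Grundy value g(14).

Compute g(0), g(1), … for moves {4, 9}:
g(0) = mex{} = 0
g(1) = mex{} = 0
g(2) = mex{} = 0
g(3) = mex{} = 0
g(4) = mex{0} = 1
g(5) = mex{0} = 1
g(6) = mex{0} = 1
g(7) = mex{0} = 1
g(8) = mex{1} = 0
g(9) = mex{0,1} = 2
g(10) = mex{0,1} = 2
g(11) = mex{0,1} = 2
g(12) = mex{0} = 1
g(13) = mex{1,2} = 0
g(14) = mex{1,2} = 0
So g(14) = 0.

0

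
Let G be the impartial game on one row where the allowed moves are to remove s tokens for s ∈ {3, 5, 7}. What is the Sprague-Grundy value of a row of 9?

Build the Grundy sequence with g(k) = mex{g(k−s) : s ∈ {3, 5, 7}, s ≤ k}:
k:     0  1  2  3  4  5  6  7  8  9
g(k):  0  0  0  1  1  1  2  2  2  3
So g(9) = 3.

3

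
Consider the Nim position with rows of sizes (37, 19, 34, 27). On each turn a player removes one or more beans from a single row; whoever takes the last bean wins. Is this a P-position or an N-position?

Bitwise XOR of the heap sizes:
  100101  (37)
  010011  (19)
  100010  (34)
  011011  (27)
  ------
  001111  (15)
The nim-sum is 15 ≠ 0, so this is an N-position: the player to move can win.

N-position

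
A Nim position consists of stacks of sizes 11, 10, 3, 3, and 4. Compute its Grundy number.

5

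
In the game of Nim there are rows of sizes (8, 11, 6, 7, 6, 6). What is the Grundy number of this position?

Nim-sum: 8 ^ 11 ^ 6 ^ 7 ^ 6 ^ 6 = 2.

2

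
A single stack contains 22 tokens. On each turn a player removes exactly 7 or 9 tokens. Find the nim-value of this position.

0

Compute g(0), g(1), … for moves {7, 9}:
k:     0  1  2  3  4  5  6  7  8  9 10 11 12 13 14 15 16 17 18 19 20 21 22
g(k):  0  0  0  0  0  0  0  1  1  1  1  1  1  1  2  2  0  0  0  0  0  0  0
So g(22) = 0.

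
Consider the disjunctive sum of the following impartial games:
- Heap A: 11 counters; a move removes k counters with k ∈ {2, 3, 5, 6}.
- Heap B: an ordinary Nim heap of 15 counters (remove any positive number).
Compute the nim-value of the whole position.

Grundy values for heap A (subtraction set {2, 3, 5, 6}):
g(0) = mex{} = 0
g(1) = mex{} = 0
g(2) = mex{0} = 1
g(3) = mex{0} = 1
g(4) = mex{0,1} = 2
g(5) = mex{0,1} = 2
g(6) = mex{0,1,2} = 3
g(7) = mex{0,1,2} = 3
g(8) = mex{1,2,3} = 0
g(9) = mex{1,2,3} = 0
g(10) = mex{0,2,3} = 1
g(11) = mex{0,2,3} = 1
So g(11) = 1.
Heap B is a plain Nim heap of size 15, so its Grundy value is 15.
By the Sprague-Grundy theorem, the Grundy value of a sum of independent games is the XOR of the component values.
Combined value = 1 XOR 15 = 14.

14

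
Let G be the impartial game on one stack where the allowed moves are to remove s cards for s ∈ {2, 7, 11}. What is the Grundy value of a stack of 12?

1

Compute g(0), g(1), … for moves {2, 7, 11}:
k:     0  1  2  3  4  5  6  7  8  9 10 11 12
g(k):  0  0  1  1  0  0  1  1  2  0  0  1  1
So g(12) = 1.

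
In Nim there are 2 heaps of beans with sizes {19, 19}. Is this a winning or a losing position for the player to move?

Nim-sum: 19 ^ 19 = 0.
The nim-sum is 0, so this is a P-position: the player to move is in a losing position under optimal play.

Losing position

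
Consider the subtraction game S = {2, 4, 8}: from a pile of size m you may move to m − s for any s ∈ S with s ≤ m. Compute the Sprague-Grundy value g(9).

1

Compute g(0), g(1), … for moves {2, 4, 8}:
g(0) = mex{} = 0
g(1) = mex{} = 0
g(2) = mex{0} = 1
g(3) = mex{0} = 1
g(4) = mex{0,1} = 2
g(5) = mex{0,1} = 2
g(6) = mex{1,2} = 0
g(7) = mex{1,2} = 0
g(8) = mex{0,2} = 1
g(9) = mex{0,2} = 1
So g(9) = 1.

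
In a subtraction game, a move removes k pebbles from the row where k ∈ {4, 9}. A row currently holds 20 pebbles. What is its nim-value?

1

Grundy values for subtraction set {4, 9}:
k:     0  1  2  3  4  5  6  7  8  9 10 11 12 13 14 15 16 17 18 19 20
g(k):  0  0  0  0  1  1  1  1  0  2  2  2  1  0  0  0  0  1  1  1  1
So g(20) = 1.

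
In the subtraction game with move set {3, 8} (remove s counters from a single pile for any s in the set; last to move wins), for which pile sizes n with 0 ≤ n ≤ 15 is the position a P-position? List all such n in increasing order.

0, 1, 2, 6, 7, 11, 12, 13

Grundy values for subtraction set {3, 8}:
k:     0  1  2  3  4  5  6  7  8  9 10 11 12 13 14 15
g(k):  0  0  0  1  1  1  0  0  2  1  1  0  0  0  1  1
The P-positions (g = 0) in 0..15 are 0, 1, 2, 6, 7, 11, 12, 13.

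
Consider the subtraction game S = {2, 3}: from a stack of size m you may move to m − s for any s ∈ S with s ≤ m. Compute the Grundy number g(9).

2

Grundy values for subtraction set {2, 3}:
k:     0  1  2  3  4  5  6  7  8  9
g(k):  0  0  1  1  2  0  0  1  1  2
So g(9) = 2.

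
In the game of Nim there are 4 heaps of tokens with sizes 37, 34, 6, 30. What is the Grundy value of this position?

31

Compute the nim-sum pairwise:
37 XOR 34 = 7
7 XOR 6 = 1
1 XOR 30 = 31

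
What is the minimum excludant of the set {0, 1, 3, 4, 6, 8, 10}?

The values 0, 1 are all present; 2 is the first non-negative integer missing from the set.

2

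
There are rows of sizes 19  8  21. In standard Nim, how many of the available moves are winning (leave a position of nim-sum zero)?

1

In binary:
  10011  (19)
  01000  (8)
  10101  (21)
  -----
  01110  (14)
The overall nim-sum is X = 14. A row of size p has a winning move iff p XOR X < p (reduce it to p XOR X).
  19: 19 XOR 14 = 29 ≥ 19 — no move.
  8: 8 XOR 14 = 6 < 8 — winning move (to 6).
  21: 21 XOR 14 = 27 ≥ 21 — no move.
That gives 1 winning move.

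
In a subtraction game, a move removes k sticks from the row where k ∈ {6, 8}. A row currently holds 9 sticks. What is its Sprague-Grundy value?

Build the Grundy sequence with g(k) = mex{g(k−s) : s ∈ {6, 8}, s ≤ k}:
k:     0  1  2  3  4  5  6  7  8  9
g(k):  0  0  0  0  0  0  1  1  1  1
So g(9) = 1.

1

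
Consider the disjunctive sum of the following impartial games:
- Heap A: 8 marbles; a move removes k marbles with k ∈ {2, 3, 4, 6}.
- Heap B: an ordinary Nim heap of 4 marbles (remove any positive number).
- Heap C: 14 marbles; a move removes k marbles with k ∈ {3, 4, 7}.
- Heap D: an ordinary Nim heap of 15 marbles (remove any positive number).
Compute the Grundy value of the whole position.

Grundy values for heap A (subtraction set {2, 3, 4, 6}):
g(0) = mex{} = 0
g(1) = mex{} = 0
g(2) = mex{0} = 1
g(3) = mex{0} = 1
g(4) = mex{0,1} = 2
g(5) = mex{0,1} = 2
g(6) = mex{0,1,2} = 3
g(7) = mex{0,1,2} = 3
g(8) = mex{1,2,3} = 0
So g(8) = 0.
Heap B is a plain Nim heap of size 4, so its Grundy value is 4.
Grundy values for heap C (subtraction set {3, 4, 7}):
g(0) = mex{} = 0
g(1) = mex{} = 0
g(2) = mex{} = 0
g(3) = mex{0} = 1
g(4) = mex{0} = 1
g(5) = mex{0} = 1
g(6) = mex{0,1} = 2
g(7) = mex{0,1} = 2
g(8) = mex{0,1} = 2
g(9) = mex{0,1,2} = 3
g(10) = mex{1,2} = 0
g(11) = mex{1,2} = 0
g(12) = mex{1,2,3} = 0
g(13) = mex{0,2,3} = 1
g(14) = mex{0,2} = 1
So g(14) = 1.
Heap D is a plain Nim heap of size 15, so its Grundy value is 15.
The value of a disjunctive sum is the nim-sum of the parts.
Combined value = 0 XOR 4 XOR 1 XOR 15 = 10.

10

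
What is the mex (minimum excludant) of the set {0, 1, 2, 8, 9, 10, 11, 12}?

3

The values 0, 1, 2 are all present; 3 is the first non-negative integer missing from the set.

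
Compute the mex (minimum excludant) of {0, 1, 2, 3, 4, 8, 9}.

The values 0, 1, 2, 3, 4 are all present; 5 is the first non-negative integer missing from the set.

5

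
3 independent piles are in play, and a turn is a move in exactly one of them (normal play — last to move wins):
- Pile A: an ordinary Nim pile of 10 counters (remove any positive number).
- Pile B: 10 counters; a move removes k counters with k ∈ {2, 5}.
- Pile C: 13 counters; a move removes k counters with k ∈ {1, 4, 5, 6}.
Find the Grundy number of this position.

9

Pile A is a plain Nim pile of size 10, so its Grundy value is 10.
For pile B, compute g(0), g(1), … with moves {2, 5}:
k:     0  1  2  3  4  5  6  7  8  9 10
g(k):  0  0  1  1  0  2  1  0  0  1  1
So g(10) = 1.
Build the Grundy sequence for pile C with g(k) = mex{g(k−s) : s ∈ {1, 4, 5, 6}, s ≤ k}:
g(0) = mex{} = 0
g(1) = mex{0} = 1
g(2) = mex{1} = 0
g(3) = mex{0} = 1
g(4) = mex{0,1} = 2
g(5) = mex{0,1,2} = 3
g(6) = mex{0,1,3} = 2
g(7) = mex{0,1,2} = 3
g(8) = mex{0,1,2,3} = 4
g(9) = mex{1,2,3,4} = 0
g(10) = mex{0,2,3} = 1
g(11) = mex{1,2,3} = 0
g(12) = mex{0,2,3,4} = 1
g(13) = mex{0,1,3,4} = 2
So g(13) = 2.
By the Sprague-Grundy theorem, the Grundy value of a sum of independent games is the XOR of the component values.
Combined value = 10 ⊕ 1 ⊕ 2 = 9.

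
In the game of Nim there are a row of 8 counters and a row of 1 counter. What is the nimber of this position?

9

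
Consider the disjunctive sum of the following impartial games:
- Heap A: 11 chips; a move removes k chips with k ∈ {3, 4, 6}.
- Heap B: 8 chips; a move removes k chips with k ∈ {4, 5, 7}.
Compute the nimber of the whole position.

2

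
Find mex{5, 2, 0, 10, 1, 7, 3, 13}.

4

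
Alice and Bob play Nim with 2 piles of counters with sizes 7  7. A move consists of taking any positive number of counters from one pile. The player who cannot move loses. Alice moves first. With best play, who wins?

Bob wins

Compute the nim-sum pairwise:
7 ^ 7 = 0
The nim-sum is 0, so this is a P-position: the player to move is in a losing position under optimal play; Alice is about to move from it and so loses — Bob wins.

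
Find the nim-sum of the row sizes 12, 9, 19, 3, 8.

29

Nim-sum: 12 ^ 9 ^ 19 ^ 3 ^ 8 = 29.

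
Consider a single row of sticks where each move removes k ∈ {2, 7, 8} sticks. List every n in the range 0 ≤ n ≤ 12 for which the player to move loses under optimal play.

0, 1, 4, 5, 10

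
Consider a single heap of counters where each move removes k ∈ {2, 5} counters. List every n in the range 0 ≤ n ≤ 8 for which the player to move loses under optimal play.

Compute g(0), g(1), … for moves {2, 5}:
g(0) = mex{} = 0
g(1) = mex{} = 0
g(2) = mex{0} = 1
g(3) = mex{0} = 1
g(4) = mex{1} = 0
g(5) = mex{0,1} = 2
g(6) = mex{0} = 1
g(7) = mex{1,2} = 0
g(8) = mex{1} = 0
The P-positions (g = 0) in 0..8 are 0, 1, 4, 7, 8.

0, 1, 4, 7, 8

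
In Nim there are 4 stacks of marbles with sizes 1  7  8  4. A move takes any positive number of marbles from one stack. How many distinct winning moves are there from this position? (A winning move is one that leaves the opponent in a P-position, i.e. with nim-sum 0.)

1

In binary:
  0001  (1)
  0111  (7)
  1000  (8)
  0100  (4)
  ----
  1010  (10)
The overall nim-sum is X = 10. A stack of size p has a winning move iff p XOR X < p (reduce it to p XOR X).
  1: 1 XOR 10 = 11 ≥ 1 — no move.
  7: 7 XOR 10 = 13 ≥ 7 — no move.
  8: 8 XOR 10 = 2 < 8 — winning move (to 2).
  4: 4 XOR 10 = 14 ≥ 4 — no move.
That gives 1 winning move.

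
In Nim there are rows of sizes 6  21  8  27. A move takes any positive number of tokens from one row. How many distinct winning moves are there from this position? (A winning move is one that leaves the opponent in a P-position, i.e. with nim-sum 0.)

0

Write each in binary and XOR column by column:
  00110  (6)
  10101  (21)
  01000  (8)
  11011  (27)
  -----
  00000  (0)
The nim-sum is already 0, so every move leaves a nonzero nim-sum — there are no winning moves.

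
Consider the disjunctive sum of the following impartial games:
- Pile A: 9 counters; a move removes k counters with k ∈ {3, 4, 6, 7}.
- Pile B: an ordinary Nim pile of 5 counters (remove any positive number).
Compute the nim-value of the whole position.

6

For pile A, compute g(0), g(1), … with moves {3, 4, 6, 7}:
k:     0  1  2  3  4  5  6  7  8  9
g(k):  0  0  0  1  1  1  2  2  2  3
So g(9) = 3.
Pile B is a plain Nim pile of size 5, so its Grundy value is 5.
By the Sprague-Grundy theorem, the Grundy value of a sum of independent games is the XOR of the component values.
Combined value = 3 ⊕ 5 = 6.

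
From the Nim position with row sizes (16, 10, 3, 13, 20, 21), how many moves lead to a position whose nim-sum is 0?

3

Compute the nim-sum pairwise:
16 ⊕ 10 = 26
26 ⊕ 3 = 25
25 ⊕ 13 = 20
20 ⊕ 20 = 0
0 ⊕ 21 = 21
The overall nim-sum is X = 21. A row of size p has a winning move iff p XOR X < p (reduce it to p XOR X).
  16: 16 XOR 21 = 5 < 16 — winning move (to 5).
  10: 10 XOR 21 = 31 ≥ 10 — no move.
  3: 3 XOR 21 = 22 ≥ 3 — no move.
  13: 13 XOR 21 = 24 ≥ 13 — no move.
  20: 20 XOR 21 = 1 < 20 — winning move (to 1).
  21: 21 XOR 21 = 0 < 21 — winning move (to 0).
That gives 3 winning moves.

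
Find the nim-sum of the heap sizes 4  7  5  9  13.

Compute the nim-sum pairwise:
4 ^ 7 = 3
3 ^ 5 = 6
6 ^ 9 = 15
15 ^ 13 = 2

2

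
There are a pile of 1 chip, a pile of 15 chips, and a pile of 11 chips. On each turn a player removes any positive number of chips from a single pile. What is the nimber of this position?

Bitwise XOR of the heap sizes:
  0001  (1)
  1111  (15)
  1011  (11)
  ----
  0101  (5)

5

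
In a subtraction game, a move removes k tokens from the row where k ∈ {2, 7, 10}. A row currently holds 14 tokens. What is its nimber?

Grundy values for subtraction set {2, 7, 10}:
g(0) = mex{} = 0
g(1) = mex{} = 0
g(2) = mex{0} = 1
g(3) = mex{0} = 1
g(4) = mex{1} = 0
g(5) = mex{1} = 0
g(6) = mex{0} = 1
g(7) = mex{0} = 1
g(8) = mex{0,1} = 2
g(9) = mex{1} = 0
g(10) = mex{0,1,2} = 3
g(11) = mex{0} = 1
g(12) = mex{0,1,3} = 2
g(13) = mex{1} = 0
g(14) = mex{0,1,2} = 3
So g(14) = 3.

3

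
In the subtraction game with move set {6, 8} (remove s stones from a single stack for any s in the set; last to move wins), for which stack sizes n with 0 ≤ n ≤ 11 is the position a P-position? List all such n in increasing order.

0, 1, 2, 3, 4, 5

Grundy values for subtraction set {6, 8}:
k:     0  1  2  3  4  5  6  7  8  9 10 11
g(k):  0  0  0  0  0  0  1  1  1  1  1  1
The P-positions (g = 0) in 0..11 are 0, 1, 2, 3, 4, 5.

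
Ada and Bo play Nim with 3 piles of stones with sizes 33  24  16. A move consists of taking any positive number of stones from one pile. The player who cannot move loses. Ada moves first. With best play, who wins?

Ada wins

Nim-sum: 33 XOR 24 XOR 16 = 41.
The nim-sum is 41 ≠ 0, so this is an N-position: the player to move can win; Ada has a winning move.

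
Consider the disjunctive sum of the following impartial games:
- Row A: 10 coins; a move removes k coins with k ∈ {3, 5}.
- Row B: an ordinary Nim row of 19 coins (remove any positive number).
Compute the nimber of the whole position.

For row A, compute g(0), g(1), … with moves {3, 5}:
k:     0  1  2  3  4  5  6  7  8  9 10
g(k):  0  0  0  1  1  1  2  2  0  0  0
So g(10) = 0.
Row B is a plain Nim row of size 19, so its Grundy value is 19.
By the Sprague-Grundy theorem, the Grundy value of a sum of independent games is the XOR of the component values.
Combined value = 0 ⊕ 19 = 19.

19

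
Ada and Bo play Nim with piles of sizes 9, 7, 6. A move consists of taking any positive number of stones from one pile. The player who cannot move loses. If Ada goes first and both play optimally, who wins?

Ada wins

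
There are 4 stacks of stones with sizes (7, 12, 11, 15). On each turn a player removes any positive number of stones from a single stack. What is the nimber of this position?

15

Bitwise XOR of the heap sizes:
  0111  (7)
  1100  (12)
  1011  (11)
  1111  (15)
  ----
  1111  (15)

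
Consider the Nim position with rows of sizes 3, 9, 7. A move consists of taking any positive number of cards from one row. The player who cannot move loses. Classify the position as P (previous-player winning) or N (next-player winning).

N-position

Compute the nim-sum pairwise:
3 XOR 9 = 10
10 XOR 7 = 13
The nim-sum is 13 ≠ 0, so this is an N-position: the player to move can win.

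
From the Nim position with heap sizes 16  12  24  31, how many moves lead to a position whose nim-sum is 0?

3

Write each in binary and XOR column by column:
  10000  (16)
  01100  (12)
  11000  (24)
  11111  (31)
  -----
  11011  (27)
The overall nim-sum is X = 27. A heap of size p has a winning move iff p XOR X < p (reduce it to p XOR X).
  16: 16 XOR 27 = 11 < 16 — winning move (to 11).
  12: 12 XOR 27 = 23 ≥ 12 — no move.
  24: 24 XOR 27 = 3 < 24 — winning move (to 3).
  31: 31 XOR 27 = 4 < 31 — winning move (to 4).
That gives 3 winning moves.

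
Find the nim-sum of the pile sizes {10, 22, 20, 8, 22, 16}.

6

Bitwise XOR of the heap sizes:
  01010  (10)
  10110  (22)
  10100  (20)
  01000  (8)
  10110  (22)
  10000  (16)
  -----
  00110  (6)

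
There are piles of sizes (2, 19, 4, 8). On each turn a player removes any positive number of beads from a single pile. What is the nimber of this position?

29

Bitwise XOR of the heap sizes:
  00010  (2)
  10011  (19)
  00100  (4)
  01000  (8)
  -----
  11101  (29)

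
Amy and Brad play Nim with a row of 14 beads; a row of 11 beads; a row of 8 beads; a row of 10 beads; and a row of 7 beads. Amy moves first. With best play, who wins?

Brad wins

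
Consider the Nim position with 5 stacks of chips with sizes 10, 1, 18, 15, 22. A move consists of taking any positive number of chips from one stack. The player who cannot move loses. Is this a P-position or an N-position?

P-position

Compute the nim-sum pairwise:
10 ^ 1 = 11
11 ^ 18 = 25
25 ^ 15 = 22
22 ^ 22 = 0
The nim-sum is 0, so this is a P-position: the player to move is in a losing position under optimal play.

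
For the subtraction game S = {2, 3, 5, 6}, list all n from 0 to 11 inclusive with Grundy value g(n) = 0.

0, 1, 8, 9

Compute g(0), g(1), … for moves {2, 3, 5, 6}:
k:     0  1  2  3  4  5  6  7  8  9 10 11
g(k):  0  0  1  1  2  2  3  3  0  0  1  1
The P-positions (g = 0) in 0..11 are 0, 1, 8, 9.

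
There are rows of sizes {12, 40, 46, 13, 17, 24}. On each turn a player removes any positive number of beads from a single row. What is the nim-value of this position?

14

Nim-sum: 12 XOR 40 XOR 46 XOR 13 XOR 17 XOR 24 = 14.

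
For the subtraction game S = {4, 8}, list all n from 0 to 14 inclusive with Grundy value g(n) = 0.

0, 1, 2, 3, 12, 13, 14

Compute g(0), g(1), … for moves {4, 8}:
k:     0  1  2  3  4  5  6  7  8  9 10 11 12 13 14
g(k):  0  0  0  0  1  1  1  1  2  2  2  2  0  0  0
The P-positions (g = 0) in 0..14 are 0, 1, 2, 3, 12, 13, 14.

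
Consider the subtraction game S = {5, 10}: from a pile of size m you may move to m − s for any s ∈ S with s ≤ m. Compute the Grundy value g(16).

Grundy values for subtraction set {5, 10}:
k:     0  1  2  3  4  5  6  7  8  9 10 11 12 13 14 15 16
g(k):  0  0  0  0  0  1  1  1  1  1  2  2  2  2  2  0  0
So g(16) = 0.

0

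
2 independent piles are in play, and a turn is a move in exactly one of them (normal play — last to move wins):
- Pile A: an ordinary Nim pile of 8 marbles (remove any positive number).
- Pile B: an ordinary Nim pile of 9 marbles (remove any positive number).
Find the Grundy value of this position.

1

Pile A is a plain Nim pile of size 8, so its Grundy value is 8.
Pile B is a plain Nim pile of size 9, so its Grundy value is 9.
The value of a disjunctive sum is the nim-sum of the parts.
Combined value = 8 ⊕ 9 = 1.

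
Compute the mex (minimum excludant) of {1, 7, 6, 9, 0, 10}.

2

The values 0, 1 are all present; 2 is the first non-negative integer missing from the set.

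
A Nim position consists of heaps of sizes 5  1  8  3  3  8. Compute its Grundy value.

Compute the nim-sum pairwise:
5 ⊕ 1 = 4
4 ⊕ 8 = 12
12 ⊕ 3 = 15
15 ⊕ 3 = 12
12 ⊕ 8 = 4

4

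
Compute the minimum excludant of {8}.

0

0 is not in the set, so the mex is 0.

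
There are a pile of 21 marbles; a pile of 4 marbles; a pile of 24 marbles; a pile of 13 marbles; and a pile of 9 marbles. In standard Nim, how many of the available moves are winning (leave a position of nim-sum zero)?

3

Compute the nim-sum pairwise:
21 XOR 4 = 17
17 XOR 24 = 9
9 XOR 13 = 4
4 XOR 9 = 13
The overall nim-sum is X = 13. A pile of size p has a winning move iff p XOR X < p (reduce it to p XOR X).
  21: 21 XOR 13 = 24 ≥ 21 — no move.
  4: 4 XOR 13 = 9 ≥ 4 — no move.
  24: 24 XOR 13 = 21 < 24 — winning move (to 21).
  13: 13 XOR 13 = 0 < 13 — winning move (to 0).
  9: 9 XOR 13 = 4 < 9 — winning move (to 4).
That gives 3 winning moves.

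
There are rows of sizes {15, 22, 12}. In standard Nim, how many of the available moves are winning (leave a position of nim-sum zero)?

1

Compute the nim-sum pairwise:
15 ⊕ 22 = 25
25 ⊕ 12 = 21
The overall nim-sum is X = 21. A row of size p has a winning move iff p XOR X < p (reduce it to p XOR X).
  15: 15 XOR 21 = 26 ≥ 15 — no move.
  22: 22 XOR 21 = 3 < 22 — winning move (to 3).
  12: 12 XOR 21 = 25 ≥ 12 — no move.
That gives 1 winning move.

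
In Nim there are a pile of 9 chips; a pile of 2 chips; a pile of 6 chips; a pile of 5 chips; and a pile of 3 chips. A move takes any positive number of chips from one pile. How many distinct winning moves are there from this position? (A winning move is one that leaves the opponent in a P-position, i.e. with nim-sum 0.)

1

Bitwise XOR of the heap sizes:
  1001  (9)
  0010  (2)
  0110  (6)
  0101  (5)
  0011  (3)
  ----
  1011  (11)
The overall nim-sum is X = 11. A pile of size p has a winning move iff p XOR X < p (reduce it to p XOR X).
  9: 9 XOR 11 = 2 < 9 — winning move (to 2).
  2: 2 XOR 11 = 9 ≥ 2 — no move.
  6: 6 XOR 11 = 13 ≥ 6 — no move.
  5: 5 XOR 11 = 14 ≥ 5 — no move.
  3: 3 XOR 11 = 8 ≥ 3 — no move.
That gives 1 winning move.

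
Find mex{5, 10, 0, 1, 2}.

The values 0, 1, 2 are all present; 3 is the first non-negative integer missing from the set.

3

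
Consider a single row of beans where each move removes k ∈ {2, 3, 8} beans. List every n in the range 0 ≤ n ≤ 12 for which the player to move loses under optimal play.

0, 1, 5, 6, 10, 11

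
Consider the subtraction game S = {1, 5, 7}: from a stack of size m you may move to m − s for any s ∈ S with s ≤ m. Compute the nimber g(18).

0

Build the Grundy sequence with g(k) = mex{g(k−s) : s ∈ {1, 5, 7}, s ≤ k}:
k:     0  1  2  3  4  5  6  7  8  9 10 11 12 13 14 15 16 17 18
g(k):  0  1  0  1  0  1  0  1  0  1  0  1  0  1  0  1  0  1  0
So g(18) = 0.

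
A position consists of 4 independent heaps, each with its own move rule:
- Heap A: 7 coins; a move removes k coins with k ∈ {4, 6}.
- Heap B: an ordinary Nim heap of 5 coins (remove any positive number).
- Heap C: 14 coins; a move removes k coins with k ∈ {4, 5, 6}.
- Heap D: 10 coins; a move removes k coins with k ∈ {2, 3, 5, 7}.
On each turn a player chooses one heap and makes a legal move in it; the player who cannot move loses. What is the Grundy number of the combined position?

5

For heap A, compute g(0), g(1), … with moves {4, 6}:
g(0) = mex{} = 0
g(1) = mex{} = 0
g(2) = mex{} = 0
g(3) = mex{} = 0
g(4) = mex{0} = 1
g(5) = mex{0} = 1
g(6) = mex{0} = 1
g(7) = mex{0} = 1
So g(7) = 1.
Heap B is a plain Nim heap of size 5, so its Grundy value is 5.
Build the Grundy sequence for heap C with g(k) = mex{g(k−s) : s ∈ {4, 5, 6}, s ≤ k}:
g(0) = mex{} = 0
g(1) = mex{} = 0
g(2) = mex{} = 0
g(3) = mex{} = 0
g(4) = mex{0} = 1
g(5) = mex{0} = 1
g(6) = mex{0} = 1
g(7) = mex{0} = 1
g(8) = mex{0,1} = 2
g(9) = mex{0,1} = 2
g(10) = mex{1} = 0
g(11) = mex{1} = 0
g(12) = mex{1,2} = 0
g(13) = mex{1,2} = 0
g(14) = mex{0,2} = 1
So g(14) = 1.
Grundy values for heap D (subtraction set {2, 3, 5, 7}):
g(0) = mex{} = 0
g(1) = mex{} = 0
g(2) = mex{0} = 1
g(3) = mex{0} = 1
g(4) = mex{0,1} = 2
g(5) = mex{0,1} = 2
g(6) = mex{0,1,2} = 3
g(7) = mex{0,1,2} = 3
g(8) = mex{0,1,2,3} = 4
g(9) = mex{1,2,3} = 0
g(10) = mex{1,2,3,4} = 0
So g(10) = 0.
By the Sprague-Grundy theorem, the Grundy value of a sum of independent games is the XOR of the component values.
Combined value = 1 XOR 5 XOR 1 XOR 0 = 5.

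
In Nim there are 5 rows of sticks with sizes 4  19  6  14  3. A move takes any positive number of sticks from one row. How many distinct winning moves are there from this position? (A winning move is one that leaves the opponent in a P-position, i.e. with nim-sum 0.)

1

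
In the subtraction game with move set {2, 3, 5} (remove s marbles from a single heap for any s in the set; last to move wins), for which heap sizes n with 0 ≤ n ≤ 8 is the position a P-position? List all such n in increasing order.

Build the Grundy sequence with g(k) = mex{g(k−s) : s ∈ {2, 3, 5}, s ≤ k}:
k:     0  1  2  3  4  5  6  7  8
g(k):  0  0  1  1  2  2  3  0  0
The P-positions (g = 0) in 0..8 are 0, 1, 7, 8.

0, 1, 7, 8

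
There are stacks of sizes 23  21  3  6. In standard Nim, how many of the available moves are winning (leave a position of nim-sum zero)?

3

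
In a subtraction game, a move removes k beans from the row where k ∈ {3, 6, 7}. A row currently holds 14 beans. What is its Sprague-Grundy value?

1

Compute g(0), g(1), … for moves {3, 6, 7}:
k:     0  1  2  3  4  5  6  7  8  9 10 11 12 13 14
g(k):  0  0  0  1  1  1  2  2  2  3  0  0  0  1  1
So g(14) = 1.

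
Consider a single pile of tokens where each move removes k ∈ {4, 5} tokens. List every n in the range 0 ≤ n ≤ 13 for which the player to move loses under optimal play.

0, 1, 2, 3, 9, 10, 11, 12

Grundy values for subtraction set {4, 5}:
g(0) = mex{} = 0
g(1) = mex{} = 0
g(2) = mex{} = 0
g(3) = mex{} = 0
g(4) = mex{0} = 1
g(5) = mex{0} = 1
g(6) = mex{0} = 1
g(7) = mex{0} = 1
g(8) = mex{0,1} = 2
g(9) = mex{1} = 0
g(10) = mex{1} = 0
g(11) = mex{1} = 0
g(12) = mex{1,2} = 0
g(13) = mex{0,2} = 1
The P-positions (g = 0) in 0..13 are 0, 1, 2, 3, 9, 10, 11, 12.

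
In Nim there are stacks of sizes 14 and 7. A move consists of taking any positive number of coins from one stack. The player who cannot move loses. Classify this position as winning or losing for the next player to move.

Winning position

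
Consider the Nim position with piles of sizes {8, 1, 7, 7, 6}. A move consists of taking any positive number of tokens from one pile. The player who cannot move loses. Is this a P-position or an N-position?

Write each in binary and XOR column by column:
  1000  (8)
  0001  (1)
  0111  (7)
  0111  (7)
  0110  (6)
  ----
  1111  (15)
The nim-sum is 15 ≠ 0, so this is an N-position: the player to move can win.

N-position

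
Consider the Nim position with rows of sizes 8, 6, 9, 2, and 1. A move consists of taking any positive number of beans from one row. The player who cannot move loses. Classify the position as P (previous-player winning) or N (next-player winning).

N-position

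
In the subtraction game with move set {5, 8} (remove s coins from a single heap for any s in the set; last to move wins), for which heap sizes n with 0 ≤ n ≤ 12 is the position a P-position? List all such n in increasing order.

0, 1, 2, 3, 4

Grundy values for subtraction set {5, 8}:
g(0) = mex{} = 0
g(1) = mex{} = 0
g(2) = mex{} = 0
g(3) = mex{} = 0
g(4) = mex{} = 0
g(5) = mex{0} = 1
g(6) = mex{0} = 1
g(7) = mex{0} = 1
g(8) = mex{0} = 1
g(9) = mex{0} = 1
g(10) = mex{0,1} = 2
g(11) = mex{0,1} = 2
g(12) = mex{0,1} = 2
The P-positions (g = 0) in 0..12 are 0, 1, 2, 3, 4.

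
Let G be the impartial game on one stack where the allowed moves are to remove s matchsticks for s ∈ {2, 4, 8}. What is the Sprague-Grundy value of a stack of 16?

2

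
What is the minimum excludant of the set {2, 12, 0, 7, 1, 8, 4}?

The values 0, 1, 2 are all present; 3 is the first non-negative integer missing from the set.

3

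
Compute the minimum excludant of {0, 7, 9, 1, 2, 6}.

The values 0, 1, 2 are all present; 3 is the first non-negative integer missing from the set.

3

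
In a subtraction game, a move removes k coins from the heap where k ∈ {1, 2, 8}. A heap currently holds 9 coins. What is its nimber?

0

Grundy values for subtraction set {1, 2, 8}:
g(0) = mex{} = 0
g(1) = mex{0} = 1
g(2) = mex{0,1} = 2
g(3) = mex{1,2} = 0
g(4) = mex{0,2} = 1
g(5) = mex{0,1} = 2
g(6) = mex{1,2} = 0
g(7) = mex{0,2} = 1
g(8) = mex{0,1} = 2
g(9) = mex{1,2} = 0
So g(9) = 0.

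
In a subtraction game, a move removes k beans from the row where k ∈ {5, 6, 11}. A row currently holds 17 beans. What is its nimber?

0

Compute g(0), g(1), … for moves {5, 6, 11}:
k:     0  1  2  3  4  5  6  7  8  9 10 11 12 13 14 15 16 17
g(k):  0  0  0  0  0  1  1  1  1  1  2  2  2  2  2  3  0  0
So g(17) = 0.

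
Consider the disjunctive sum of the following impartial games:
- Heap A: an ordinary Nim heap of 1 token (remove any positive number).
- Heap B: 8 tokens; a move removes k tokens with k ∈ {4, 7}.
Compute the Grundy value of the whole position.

3

Heap A is a plain Nim heap of size 1, so its Grundy value is 1.
For heap B, compute g(0), g(1), … with moves {4, 7}:
g(0) = mex{} = 0
g(1) = mex{} = 0
g(2) = mex{} = 0
g(3) = mex{} = 0
g(4) = mex{0} = 1
g(5) = mex{0} = 1
g(6) = mex{0} = 1
g(7) = mex{0} = 1
g(8) = mex{0,1} = 2
So g(8) = 2.
The value of a disjunctive sum is the nim-sum of the parts.
Combined value = 1 ⊕ 2 = 3.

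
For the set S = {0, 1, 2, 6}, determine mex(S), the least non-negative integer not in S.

3

The values 0, 1, 2 are all present; 3 is the first non-negative integer missing from the set.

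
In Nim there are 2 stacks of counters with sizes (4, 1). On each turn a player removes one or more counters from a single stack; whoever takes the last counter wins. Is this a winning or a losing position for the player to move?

Winning position

Nim-sum: 4 XOR 1 = 5.
The nim-sum is 5 ≠ 0, so this is an N-position: the player to move can win.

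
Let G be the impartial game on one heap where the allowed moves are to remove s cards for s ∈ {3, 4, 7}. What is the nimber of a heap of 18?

2

Grundy values for subtraction set {3, 4, 7}:
k:     0  1  2  3  4  5  6  7  8  9 10 11 12 13 14 15 16 17 18
g(k):  0  0  0  1  1  1  2  2  2  3  0  0  0  1  1  1  2  2  2
So g(18) = 2.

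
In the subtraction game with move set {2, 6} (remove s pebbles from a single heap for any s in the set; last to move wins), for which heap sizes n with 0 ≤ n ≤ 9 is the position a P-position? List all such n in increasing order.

Compute g(0), g(1), … for moves {2, 6}:
k:     0  1  2  3  4  5  6  7  8  9
g(k):  0  0  1  1  0  0  1  1  0  0
The P-positions (g = 0) in 0..9 are 0, 1, 4, 5, 8, 9.

0, 1, 4, 5, 8, 9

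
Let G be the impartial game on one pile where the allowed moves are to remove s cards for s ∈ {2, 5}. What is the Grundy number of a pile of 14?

Build the Grundy sequence with g(k) = mex{g(k−s) : s ∈ {2, 5}, s ≤ k}:
k:     0  1  2  3  4  5  6  7  8  9 10 11 12 13 14
g(k):  0  0  1  1  0  2  1  0  0  1  1  0  2  1  0
So g(14) = 0.

0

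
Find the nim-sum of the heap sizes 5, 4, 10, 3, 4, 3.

Compute the nim-sum pairwise:
5 ^ 4 = 1
1 ^ 10 = 11
11 ^ 3 = 8
8 ^ 4 = 12
12 ^ 3 = 15

15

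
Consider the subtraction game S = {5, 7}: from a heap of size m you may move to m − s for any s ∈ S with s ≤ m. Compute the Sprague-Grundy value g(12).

Compute g(0), g(1), … for moves {5, 7}:
g(0) = mex{} = 0
g(1) = mex{} = 0
g(2) = mex{} = 0
g(3) = mex{} = 0
g(4) = mex{} = 0
g(5) = mex{0} = 1
g(6) = mex{0} = 1
g(7) = mex{0} = 1
g(8) = mex{0} = 1
g(9) = mex{0} = 1
g(10) = mex{0,1} = 2
g(11) = mex{0,1} = 2
g(12) = mex{1} = 0
So g(12) = 0.

0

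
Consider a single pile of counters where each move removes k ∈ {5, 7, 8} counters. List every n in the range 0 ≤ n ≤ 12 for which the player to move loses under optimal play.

Build the Grundy sequence with g(k) = mex{g(k−s) : s ∈ {5, 7, 8}, s ≤ k}:
k:     0  1  2  3  4  5  6  7  8  9 10 11 12
g(k):  0  0  0  0  0  1  1  1  1  1  2  2  2
The P-positions (g = 0) in 0..12 are 0, 1, 2, 3, 4.

0, 1, 2, 3, 4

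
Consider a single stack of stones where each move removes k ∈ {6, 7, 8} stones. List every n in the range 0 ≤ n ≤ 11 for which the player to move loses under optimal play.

Compute g(0), g(1), … for moves {6, 7, 8}:
k:     0  1  2  3  4  5  6  7  8  9 10 11
g(k):  0  0  0  0  0  0  1  1  1  1  1  1
The P-positions (g = 0) in 0..11 are 0, 1, 2, 3, 4, 5.

0, 1, 2, 3, 4, 5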